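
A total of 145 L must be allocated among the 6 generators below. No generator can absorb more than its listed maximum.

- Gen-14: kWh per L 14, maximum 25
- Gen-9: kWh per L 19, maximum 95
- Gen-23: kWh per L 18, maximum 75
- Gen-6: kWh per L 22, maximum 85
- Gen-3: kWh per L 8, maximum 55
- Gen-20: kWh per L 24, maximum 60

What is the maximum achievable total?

3310

Order the generators by kWh per L: Gen-20 24 > Gen-6 22 > Gen-9 19 > Gen-23 18 > Gen-14 14 > Gen-3 8.
Give Gen-20 60 to hit its cap of 60 — 85 left.
Gen-6: +85 to 85 (cap) — 0 left.
Total = 22×85 + 24×60 = 3310.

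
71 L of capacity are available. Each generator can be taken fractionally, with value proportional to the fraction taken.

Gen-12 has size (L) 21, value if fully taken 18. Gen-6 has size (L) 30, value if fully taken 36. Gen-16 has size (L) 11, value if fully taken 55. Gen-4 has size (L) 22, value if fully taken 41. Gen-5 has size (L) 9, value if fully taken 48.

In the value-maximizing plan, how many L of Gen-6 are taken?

29

Sort by value density: Gen-5 48/9≈5.33, Gen-16 55/11≈5, Gen-4 41/22≈1.86, Gen-6 36/30≈1.2, Gen-12 18/21≈0.857.
Take all of Gen-5 (9 L, value 48) ; 62 L left.
All 11 L of Gen-16 fit (value 55) ; 51 remain.
Gen-4: take in full, 22 L for value 41 ; 29 left.
29 L left: a 29/30 share of Gen-6 gives 36×29/30 = 34.8.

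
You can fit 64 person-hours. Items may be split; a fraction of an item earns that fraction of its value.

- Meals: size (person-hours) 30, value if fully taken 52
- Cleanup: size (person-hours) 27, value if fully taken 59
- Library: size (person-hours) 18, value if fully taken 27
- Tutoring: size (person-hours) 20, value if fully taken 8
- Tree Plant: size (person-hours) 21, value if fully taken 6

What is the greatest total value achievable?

Sort by value density: Cleanup 59/27≈2.19, Meals 52/30≈1.73, Library 27/18≈1.5, Tutoring 8/20≈0.4, Tree Plant 6/21≈0.286.
Cleanup: take in full, 27 person-hours for value 59 ; 37 left.
Meals: take in full, 30 person-hours for value 52 ; 7 left.
7 person-hours left: a 7/18 share of Library gives 27×7/18 = 10.5.
Total value = 121.5.

121.5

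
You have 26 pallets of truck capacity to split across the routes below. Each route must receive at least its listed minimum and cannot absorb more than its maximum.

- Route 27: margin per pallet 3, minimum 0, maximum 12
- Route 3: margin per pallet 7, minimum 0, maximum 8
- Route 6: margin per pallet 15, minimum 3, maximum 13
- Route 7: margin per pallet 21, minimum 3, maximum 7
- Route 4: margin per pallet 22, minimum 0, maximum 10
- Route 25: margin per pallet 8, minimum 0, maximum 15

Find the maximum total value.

Meeting every minimum uses 0+0+3+3+0+0 = 6 pallets, leaving 20.
Highest margin per pallet first: Route 4 22 > Route 7 21 > Route 6 15 > Route 25 8 > Route 3 7 > Route 27 3.
Route 4 takes 10 more to reach its cap of 10 ; 10 left.
Route 7 takes 4 more to reach its cap of 7 ; 6 left.
Only 6 left; Route 6 takes them to reach 9.
Total = 15×9 + 21×7 + 22×10 = 502.

502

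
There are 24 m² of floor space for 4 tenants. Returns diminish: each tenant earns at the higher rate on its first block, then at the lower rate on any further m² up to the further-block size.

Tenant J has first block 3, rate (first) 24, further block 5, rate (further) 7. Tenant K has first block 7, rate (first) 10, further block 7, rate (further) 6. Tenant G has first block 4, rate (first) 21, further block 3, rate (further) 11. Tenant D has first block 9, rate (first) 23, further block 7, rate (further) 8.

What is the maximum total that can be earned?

Order all 8 blocks by rate: Tenant J/tier1 24 > Tenant D/tier1 23 > Tenant G/tier1 21 > Tenant G/tier2 11 > Tenant K/tier1 10 > Tenant D/tier2 8 > Tenant J/tier2 7 > Tenant K/tier2 6.
Fill Tenant J tier1 block (3 at 24) — 21 left.
Fill Tenant D tier1 block (9 at 23) — 12 left.
Tenant G/tier1 (21): +4 — 8 left.
Fill Tenant G tier2 block (3 at 11) — 5 left.
5 remain; put them into Tenant K tier1 at 10.
Total = 24×3 + 23×9 + 21×4 + 11×3 + 10×5 = 446.

446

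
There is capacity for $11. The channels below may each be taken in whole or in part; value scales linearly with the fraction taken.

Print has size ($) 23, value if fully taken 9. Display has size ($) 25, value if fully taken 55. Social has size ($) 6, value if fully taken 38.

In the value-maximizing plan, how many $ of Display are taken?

5

Best value per unit of size first: Social 38/6≈6.33, Display 55/25≈2.2, Print 9/23≈0.391.
All 6 $ of Social fit (value 38) — 5 remain.
Only 5 $ remain; take 5/25 of Display for value 55×5/25 = 11.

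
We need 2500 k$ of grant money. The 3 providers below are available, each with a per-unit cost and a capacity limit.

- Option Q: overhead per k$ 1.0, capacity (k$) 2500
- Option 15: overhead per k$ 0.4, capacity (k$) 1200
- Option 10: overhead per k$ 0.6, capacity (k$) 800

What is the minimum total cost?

1460

Cheapest first:
Take 1200 from Option 15 at 0.4 → need 1300 more.
Take 800 from Option 10 at 0.6 → need 500 more.
Option Q at 1.0: take 500 of its 2500 → requirement met.
Cost = 1200×0.4 + 800×0.6 + 500×1.0 = 1460.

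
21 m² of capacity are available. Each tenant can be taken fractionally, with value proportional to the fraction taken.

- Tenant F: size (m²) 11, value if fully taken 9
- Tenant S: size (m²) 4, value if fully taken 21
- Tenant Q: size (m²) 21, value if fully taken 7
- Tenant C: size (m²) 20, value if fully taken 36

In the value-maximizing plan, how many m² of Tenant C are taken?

17

Sort by value density: Tenant S 21/4≈5.25, Tenant C 36/20≈1.8, Tenant F 9/11≈0.818, Tenant Q 7/21≈0.333.
Tenant S: take in full, 4 m² for value 21 — 17 left.
Fill the last 17 m² with part of Tenant C: 17/20 of it earns 30.6.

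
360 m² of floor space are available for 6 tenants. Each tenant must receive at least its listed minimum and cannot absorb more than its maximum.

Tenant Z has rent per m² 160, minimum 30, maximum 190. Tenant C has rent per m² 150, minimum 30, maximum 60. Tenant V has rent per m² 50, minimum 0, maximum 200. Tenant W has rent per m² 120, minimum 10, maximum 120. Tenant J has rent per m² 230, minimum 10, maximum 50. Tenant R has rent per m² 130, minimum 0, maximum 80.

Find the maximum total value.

58600

Meeting every minimum uses 30+30+0+10+10+0 = 80 m², leaving 280.
Highest rent per m² first: Tenant J 230 > Tenant Z 160 > Tenant C 150 > Tenant R 130 > Tenant W 120 > Tenant V 50.
Give Tenant J 40 more to hit its cap of 50 — 240 left.
Tenant Z takes 160 more to reach its cap of 190 — 80 left.
Tenant C: +30 to 60 (cap) — 50 left.
Tenant R: +50 (room for 80) → 50. Pool exhausted.
Total = 160×190 + 150×60 + 120×10 + 230×50 + 130×50 = 58600.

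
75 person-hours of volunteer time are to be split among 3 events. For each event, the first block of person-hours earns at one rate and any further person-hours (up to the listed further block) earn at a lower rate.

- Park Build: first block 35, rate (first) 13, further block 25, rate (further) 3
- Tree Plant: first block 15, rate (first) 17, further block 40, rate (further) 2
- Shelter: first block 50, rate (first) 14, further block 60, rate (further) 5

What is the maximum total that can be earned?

1085

Rank every tier by rate: Tree Plant/tier1 17 > Shelter/tier1 14 > Park Build/tier1 13 > Shelter/tier2 5 > Park Build/tier2 3 > Tree Plant/tier2 2.
Tree Plant tier1 at 17: fill all 15 — 60 left.
Shelter tier1 at 14: fill all 50 — 10 left.
Park Build tier1 at 13: only 10 left, fill 10.
Total = 17×15 + 14×50 + 13×10 = 1085.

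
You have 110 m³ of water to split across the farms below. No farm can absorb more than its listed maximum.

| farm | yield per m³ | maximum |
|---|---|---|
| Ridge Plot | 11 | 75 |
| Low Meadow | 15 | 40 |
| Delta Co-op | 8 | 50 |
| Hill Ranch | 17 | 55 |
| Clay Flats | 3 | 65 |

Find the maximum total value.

Order the farms by yield per m³: Hill Ranch 17 > Low Meadow 15 > Ridge Plot 11 > Delta Co-op 8 > Clay Flats 3.
Hill Ranch takes 55 to reach its cap of 55 ; 55 left.
Low Meadow takes 40 to reach its cap of 40 ; 15 left.
Ridge Plot has room for 75 but only 15 remain, so it gets 15.
Total = 11×15 + 15×40 + 17×55 = 1700.

1700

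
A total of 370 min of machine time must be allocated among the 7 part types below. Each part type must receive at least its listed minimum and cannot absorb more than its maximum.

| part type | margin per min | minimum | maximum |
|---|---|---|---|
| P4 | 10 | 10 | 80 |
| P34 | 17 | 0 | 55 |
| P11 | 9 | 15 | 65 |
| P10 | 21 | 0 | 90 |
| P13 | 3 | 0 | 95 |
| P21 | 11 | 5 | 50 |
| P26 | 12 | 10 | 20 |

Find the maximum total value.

5030

Meeting every minimum uses 10+0+15+0+0+5+10 = 40 min, leaving 330.
Rank by margin per min: P10 21 > P34 17 > P26 12 > P21 11 > P4 10 > P11 9 > P13 3.
P10 takes 90 more to reach its cap of 90 → 240 left.
P34: +55 to 55 (cap) → 185 left.
P26 takes 10 more to reach its cap of 20 → 175 left.
P21 takes 45 more to reach its cap of 50 → 130 left.
P4: +70 to 80 (cap) → 60 left.
Give P11 50 more to hit its cap of 65 → 10 left.
Only 10 left; P13 takes them to reach 10.
Total = 10×80 + 17×55 + 9×65 + 21×90 + 3×10 + 11×50 + 12×20 = 5030.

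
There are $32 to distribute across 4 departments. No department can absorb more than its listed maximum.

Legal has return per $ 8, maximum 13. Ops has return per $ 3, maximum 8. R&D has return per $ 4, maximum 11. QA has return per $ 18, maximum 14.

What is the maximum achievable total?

Order the departments by return per $: QA 18 > Legal 8 > R&D 4 > Ops 3.
QA takes 14 to reach its cap of 14 → 18 left.
Legal: +13 to 13 (cap) → 5 left.
R&D: +5 (room for 11) → 5. Pool exhausted.
Total = 8×13 + 4×5 + 18×14 = 376.

376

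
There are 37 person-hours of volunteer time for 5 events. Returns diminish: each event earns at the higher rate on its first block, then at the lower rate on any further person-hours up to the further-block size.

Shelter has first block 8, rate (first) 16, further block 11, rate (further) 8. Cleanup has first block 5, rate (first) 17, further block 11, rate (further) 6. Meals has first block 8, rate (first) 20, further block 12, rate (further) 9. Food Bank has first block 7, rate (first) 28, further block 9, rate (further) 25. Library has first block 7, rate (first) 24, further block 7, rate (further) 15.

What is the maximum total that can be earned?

850

Rank every tier by rate: Food Bank/tier1 28 > Food Bank/tier2 25 > Library/tier1 24 > Meals/tier1 20 > Cleanup/tier1 17 > Shelter/tier1 16 > Library/tier2 15 > Meals/tier2 9 > Shelter/tier2 8 > Cleanup/tier2 6.
Food Bank tier1 at 28: fill all 7 — 30 left.
Food Bank/tier2 (25): +9 — 21 left.
Library/tier1 (24): +7 — 14 left.
Meals/tier1 (20): +8 — 6 left.
Cleanup/tier1 (17): +5 — 1 left.
Shelter/tier1: +1 of 8 at 16; pool empty.
Total = 28×7 + 25×9 + 24×7 + 20×8 + 17×5 + 16×1 = 850.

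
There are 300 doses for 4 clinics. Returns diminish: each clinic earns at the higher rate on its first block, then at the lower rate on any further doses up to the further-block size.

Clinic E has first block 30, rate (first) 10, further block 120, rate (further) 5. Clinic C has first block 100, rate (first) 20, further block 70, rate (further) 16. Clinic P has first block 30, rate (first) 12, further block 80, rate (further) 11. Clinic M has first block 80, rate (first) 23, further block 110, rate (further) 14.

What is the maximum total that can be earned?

5660

Treat each block as its own option and order by rate: Clinic M/first 23 > Clinic C/first 20 > Clinic C/second 16 > Clinic M/second 14 > Clinic P/first 12 > Clinic P/second 11 > Clinic E/first 10 > Clinic E/second 5.
Clinic M/first (23): +80 — 220 left.
Clinic C first at 20: fill all 100 — 120 left.
Clinic C second at 16: fill all 70 — 50 left.
Clinic M/second: +50 of 110 at 14; pool empty.
Total = 23×80 + 20×100 + 16×70 + 14×50 = 5660.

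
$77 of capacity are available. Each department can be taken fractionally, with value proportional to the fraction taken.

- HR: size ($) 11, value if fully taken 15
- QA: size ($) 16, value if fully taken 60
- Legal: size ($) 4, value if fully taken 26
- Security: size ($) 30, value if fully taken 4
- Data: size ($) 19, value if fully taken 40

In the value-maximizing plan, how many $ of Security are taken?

27

Rank by value-to-size ratio: Legal 26/4≈6.5, QA 60/16≈3.75, Data 40/19≈2.11, HR 15/11≈1.36, Security 4/30≈0.133.
Take all of Legal (4 $, value 26) ; 73 $ left.
QA: take in full, 16 $ for value 60 ; 57 left.
Take all of Data (19 $, value 40) ; 38 $ left.
Take all of HR (11 $, value 15) ; 27 $ left.
Only 27 $ remain; take 27/30 of Security for value 4×27/30 = 3.6.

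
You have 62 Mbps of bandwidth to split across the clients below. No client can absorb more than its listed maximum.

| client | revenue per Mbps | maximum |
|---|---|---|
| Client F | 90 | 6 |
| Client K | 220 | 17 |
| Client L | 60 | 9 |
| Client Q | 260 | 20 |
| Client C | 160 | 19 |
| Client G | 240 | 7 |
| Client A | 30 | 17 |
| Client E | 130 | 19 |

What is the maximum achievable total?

Highest revenue per Mbps first: Client Q 260 > Client G 240 > Client K 220 > Client C 160 > Client E 130 > Client F 90 > Client L 60 > Client A 30.
Client Q: +20 to 20 (cap) — 42 left.
Give Client G 7 to hit its cap of 7 — 35 left.
Give Client K 17 to hit its cap of 17 — 18 left.
Client C has room for 19 but only 18 remain, so it gets 18.
Total = 220×17 + 260×20 + 160×18 + 240×7 = 13500.

13500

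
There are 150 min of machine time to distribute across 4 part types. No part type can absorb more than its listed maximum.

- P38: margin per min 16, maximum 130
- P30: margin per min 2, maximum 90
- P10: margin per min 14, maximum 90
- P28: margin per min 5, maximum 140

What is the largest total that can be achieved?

Highest margin per min first: P38 16 > P10 14 > P28 5 > P30 2.
Give P38 130 to hit its cap of 130 — 20 left.
Only 20 left; P10 takes them to reach 20.
Total = 16×130 + 14×20 = 2360.

2360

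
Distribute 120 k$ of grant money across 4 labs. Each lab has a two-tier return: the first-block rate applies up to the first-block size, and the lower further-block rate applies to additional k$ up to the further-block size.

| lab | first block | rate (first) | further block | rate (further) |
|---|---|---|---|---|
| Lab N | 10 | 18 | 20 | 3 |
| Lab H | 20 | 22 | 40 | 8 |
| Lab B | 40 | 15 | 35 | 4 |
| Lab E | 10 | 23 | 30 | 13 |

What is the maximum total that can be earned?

1920

Rank every tier by rate: Lab E/tier1 23 > Lab H/tier1 22 > Lab N/tier1 18 > Lab B/tier1 15 > Lab E/tier2 13 > Lab H/tier2 8 > Lab B/tier2 4 > Lab N/tier2 3.
Fill Lab E tier1 block (10 at 23) — 110 left.
Lab H tier1 at 22: fill all 20 — 90 left.
Lab N tier1 at 18: fill all 10 — 80 left.
Lab B/tier1 (15): +40 — 40 left.
Lab E tier2 at 13: fill all 30 — 10 left.
Lab H tier2 at 8: only 10 left, fill 10.
Total = 23×10 + 22×20 + 18×10 + 15×40 + 13×30 + 8×10 = 1920.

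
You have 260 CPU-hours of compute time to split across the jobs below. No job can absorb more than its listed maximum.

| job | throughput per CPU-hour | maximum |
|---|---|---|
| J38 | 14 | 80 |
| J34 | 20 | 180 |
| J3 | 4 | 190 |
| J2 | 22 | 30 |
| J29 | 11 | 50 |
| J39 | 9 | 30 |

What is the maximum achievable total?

4960

Rank by throughput per CPU-hour: J2 22 > J34 20 > J38 14 > J29 11 > J39 9 > J3 4.
Give J2 30 to hit its cap of 30 — 230 left.
J34 takes 180 to reach its cap of 180 — 50 left.
J38 has room for 80 but only 50 remain, so it gets 50.
Total = 14×50 + 20×180 + 22×30 = 4960.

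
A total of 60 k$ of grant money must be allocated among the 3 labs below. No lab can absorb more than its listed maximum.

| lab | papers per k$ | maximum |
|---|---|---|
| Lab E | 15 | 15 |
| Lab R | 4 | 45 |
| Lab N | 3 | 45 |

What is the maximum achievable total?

405

Order the labs by papers per k$: Lab E 15 > Lab R 4 > Lab N 3.
Lab E: +15 to 15 (cap) → 45 left.
Lab R takes 45 to reach its cap of 45 → 0 left.
Total = 15×15 + 4×45 = 405.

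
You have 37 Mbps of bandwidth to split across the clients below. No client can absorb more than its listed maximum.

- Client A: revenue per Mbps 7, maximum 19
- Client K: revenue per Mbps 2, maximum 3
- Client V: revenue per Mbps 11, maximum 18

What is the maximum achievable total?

Highest revenue per Mbps first: Client V 11 > Client A 7 > Client K 2.
Give Client V 18 to hit its cap of 18 ; 19 left.
Give Client A 19 to hit its cap of 19 ; 0 left.
Total = 7×19 + 11×18 = 331.

331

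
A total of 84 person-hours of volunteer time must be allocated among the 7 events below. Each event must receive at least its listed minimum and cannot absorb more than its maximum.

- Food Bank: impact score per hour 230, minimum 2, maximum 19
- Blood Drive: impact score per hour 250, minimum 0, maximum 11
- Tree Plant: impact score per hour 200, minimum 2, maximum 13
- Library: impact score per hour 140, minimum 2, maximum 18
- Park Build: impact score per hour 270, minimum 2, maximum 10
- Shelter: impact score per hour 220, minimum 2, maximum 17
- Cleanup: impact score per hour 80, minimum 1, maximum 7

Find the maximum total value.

Meeting every minimum uses 2+0+2+2+2+2+1 = 11 person-hours, leaving 73.
Rank by impact score per hour: Park Build 270 > Blood Drive 250 > Food Bank 230 > Shelter 220 > Tree Plant 200 > Library 140 > Cleanup 80.
Park Build: +8 to 10 (cap) ; 65 left.
Give Blood Drive 11 more to hit its cap of 11 ; 54 left.
Food Bank takes 17 more to reach its cap of 19 ; 37 left.
Shelter takes 15 more to reach its cap of 17 ; 22 left.
Tree Plant takes 11 more to reach its cap of 13 ; 11 left.
Only 11 left; Library takes them to reach 13.
Total = 230×19 + 250×11 + 200×13 + 140×13 + 270×10 + 220×17 + 80×1 = 18060.

18060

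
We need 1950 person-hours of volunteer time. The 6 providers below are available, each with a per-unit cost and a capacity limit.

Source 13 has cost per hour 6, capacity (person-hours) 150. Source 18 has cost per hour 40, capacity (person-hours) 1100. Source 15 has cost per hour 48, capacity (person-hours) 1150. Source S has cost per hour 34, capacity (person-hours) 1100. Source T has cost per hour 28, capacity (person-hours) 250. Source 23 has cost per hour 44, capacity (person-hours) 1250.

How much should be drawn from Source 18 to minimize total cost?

Use providers in increasing cost order.
Source 13 (6): use full 150 → 1800 person-hours to go.
Source T (28): use full 250 → 1550 person-hours to go.
Take 1100 from Source S at 34 → need 450 more.
Source 18 (40): take the remaining 450 → done.
Source 23, Source 15: unused.

450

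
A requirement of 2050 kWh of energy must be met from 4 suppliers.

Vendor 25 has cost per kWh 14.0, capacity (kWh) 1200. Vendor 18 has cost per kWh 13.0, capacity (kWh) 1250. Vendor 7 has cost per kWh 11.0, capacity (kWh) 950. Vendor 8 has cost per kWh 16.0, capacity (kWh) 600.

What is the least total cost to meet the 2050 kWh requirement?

Use suppliers in increasing cost order.
Vendor 7 at 11.0: take all 950 kWh — 1100 still needed.
Vendor 18 at 13.0: take 1100 of its 1250 — requirement met.
Vendor 25, Vendor 8: unused.
Cost = 950×11.0 + 1100×13.0 = 24750.

24750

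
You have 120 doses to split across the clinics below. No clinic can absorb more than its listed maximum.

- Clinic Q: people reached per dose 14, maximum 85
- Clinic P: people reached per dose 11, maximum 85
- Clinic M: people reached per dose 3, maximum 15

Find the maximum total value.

1575

Order the clinics by people reached per dose: Clinic Q 14 > Clinic P 11 > Clinic M 3.
Give Clinic Q 85 to hit its cap of 85 → 35 left.
Clinic P has room for 85 but only 35 remain, so it gets 35.
Total = 14×85 + 11×35 = 1575.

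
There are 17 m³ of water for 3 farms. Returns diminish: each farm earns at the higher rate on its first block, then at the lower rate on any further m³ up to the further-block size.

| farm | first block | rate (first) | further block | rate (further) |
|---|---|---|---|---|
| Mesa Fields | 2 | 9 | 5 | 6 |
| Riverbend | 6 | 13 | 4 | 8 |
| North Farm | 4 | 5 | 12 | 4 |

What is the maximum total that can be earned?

Rank every tier by rate: Riverbend/tier1 13 > Mesa Fields/tier1 9 > Riverbend/tier2 8 > Mesa Fields/tier2 6 > North Farm/tier1 5 > North Farm/tier2 4.
Riverbend/tier1 (13): +6 — 11 left.
Fill Mesa Fields tier1 block (2 at 9) — 9 left.
Riverbend/tier2 (8): +4 — 5 left.
Mesa Fields tier2 at 6: fill all 5 — 0 left.
Total = 13×6 + 9×2 + 8×4 + 6×5 = 158.

158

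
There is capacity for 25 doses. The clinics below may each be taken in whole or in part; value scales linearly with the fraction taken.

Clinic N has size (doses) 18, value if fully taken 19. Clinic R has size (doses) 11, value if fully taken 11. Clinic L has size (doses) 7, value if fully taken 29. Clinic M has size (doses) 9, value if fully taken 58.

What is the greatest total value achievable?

96.5

Sort by value density: Clinic M 58/9≈6.44, Clinic L 29/7≈4.14, Clinic N 19/18≈1.06, Clinic R 11/11≈1.
Take all of Clinic M (9 doses, value 58) → 16 doses left.
Clinic L: take in full, 7 doses for value 29 → 9 left.
Only 9 doses remain; take 9/18 of Clinic N for value 19×9/18 = 9.5.
Total value = 96.5.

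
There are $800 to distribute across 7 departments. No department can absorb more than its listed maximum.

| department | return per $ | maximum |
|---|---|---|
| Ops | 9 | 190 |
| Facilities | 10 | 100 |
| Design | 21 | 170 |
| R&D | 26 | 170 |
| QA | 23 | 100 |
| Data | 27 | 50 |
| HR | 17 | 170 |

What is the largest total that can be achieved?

15890

Rank by return per $: Data 27 > R&D 26 > QA 23 > Design 21 > HR 17 > Facilities 10 > Ops 9.
Data: +50 to 50 (cap) ; 750 left.
Give R&D 170 to hit its cap of 170 ; 580 left.
QA: +100 to 100 (cap) ; 480 left.
Give Design 170 to hit its cap of 170 ; 310 left.
HR: +170 to 170 (cap) ; 140 left.
Facilities takes 100 to reach its cap of 100 ; 40 left.
Only 40 left; Ops takes them to reach 40.
Total = 9×40 + 10×100 + 21×170 + 26×170 + 23×100 + 27×50 + 17×170 = 15890.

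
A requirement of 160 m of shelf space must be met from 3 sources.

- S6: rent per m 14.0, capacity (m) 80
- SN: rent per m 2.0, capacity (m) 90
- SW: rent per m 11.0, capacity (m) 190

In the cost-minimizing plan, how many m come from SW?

Fill from the cheapest source first.
Take 90 from SN at 2.0 → need 70 more.
SW at 11.0: take 70 of its 190 → requirement met.
S6: unused.

70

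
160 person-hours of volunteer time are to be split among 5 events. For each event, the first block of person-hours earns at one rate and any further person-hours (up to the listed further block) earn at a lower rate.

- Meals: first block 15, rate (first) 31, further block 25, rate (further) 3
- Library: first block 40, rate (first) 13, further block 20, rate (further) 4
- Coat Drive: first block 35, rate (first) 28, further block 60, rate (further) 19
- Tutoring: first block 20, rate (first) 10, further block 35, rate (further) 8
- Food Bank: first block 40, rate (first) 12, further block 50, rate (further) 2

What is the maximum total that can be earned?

3225

Rank every tier by rate: Meals/first 31 > Coat Drive/first 28 > Coat Drive/second 19 > Library/first 13 > Food Bank/first 12 > Tutoring/first 10 > Tutoring/second 8 > Library/second 4 > Meals/second 3 > Food Bank/second 2.
Meals first at 31: fill all 15 ; 145 left.
Coat Drive first at 28: fill all 35 ; 110 left.
Coat Drive/second (19): +60 ; 50 left.
Library first at 13: fill all 40 ; 10 left.
Food Bank/first: +10 of 40 at 12; pool empty.
Total = 31×15 + 28×35 + 19×60 + 13×40 + 12×10 = 3225.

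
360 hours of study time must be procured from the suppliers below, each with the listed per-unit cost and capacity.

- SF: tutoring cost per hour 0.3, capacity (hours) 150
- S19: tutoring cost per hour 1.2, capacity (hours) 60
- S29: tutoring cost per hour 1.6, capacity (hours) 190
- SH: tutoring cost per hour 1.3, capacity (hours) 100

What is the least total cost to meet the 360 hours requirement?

Cheapest first:
SF (0.3): use full 150 → 210 hours to go.
Take 60 from S19 at 1.2 → need 150 more.
SH (1.3): use full 100 → 50 hours to go.
S29 at 1.6: take 50 of its 190 → requirement met.
Cost = 150×0.3 + 60×1.2 + 100×1.3 + 50×1.6 = 327.

327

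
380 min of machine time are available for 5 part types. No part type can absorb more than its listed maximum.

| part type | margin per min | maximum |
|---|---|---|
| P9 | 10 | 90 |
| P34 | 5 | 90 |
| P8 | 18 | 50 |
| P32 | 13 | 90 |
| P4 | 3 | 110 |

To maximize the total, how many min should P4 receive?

Highest margin per min first: P8 18 > P32 13 > P9 10 > P34 5 > P4 3.
Give P8 50 to hit its cap of 50 — 330 left.
P32: +90 to 90 (cap) — 240 left.
P9: +90 to 90 (cap) — 150 left.
P34: +90 to 90 (cap) — 60 left.
P4 has room for 110 but only 60 remain, so it gets 60.

60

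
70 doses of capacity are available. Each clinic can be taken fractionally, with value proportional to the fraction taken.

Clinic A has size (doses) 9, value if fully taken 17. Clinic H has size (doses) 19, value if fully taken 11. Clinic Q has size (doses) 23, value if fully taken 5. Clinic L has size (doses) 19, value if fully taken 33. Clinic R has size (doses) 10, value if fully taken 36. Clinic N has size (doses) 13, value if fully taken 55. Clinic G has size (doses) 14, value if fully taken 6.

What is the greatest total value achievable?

Sort by value density: Clinic N 55/13≈4.23, Clinic R 36/10≈3.6, Clinic A 17/9≈1.89, Clinic L 33/19≈1.74, Clinic H 11/19≈0.579, Clinic G 6/14≈0.429, Clinic Q 5/23≈0.217.
Take all of Clinic N (13 doses, value 55) ; 57 doses left.
All 10 doses of Clinic R fit (value 36) ; 47 remain.
All 9 doses of Clinic A fit (value 17) ; 38 remain.
Clinic L: take in full, 19 doses for value 33 ; 19 left.
Clinic H: take in full, 19 doses for value 11 ; 0 left.
Total value = 152.

152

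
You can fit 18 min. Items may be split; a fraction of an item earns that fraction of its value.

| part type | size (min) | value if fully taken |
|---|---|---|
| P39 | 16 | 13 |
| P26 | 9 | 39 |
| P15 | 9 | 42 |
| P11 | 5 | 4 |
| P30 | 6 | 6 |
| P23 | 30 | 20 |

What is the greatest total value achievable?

81

Sort by value density: P15 42/9≈4.67, P26 39/9≈4.33, P30 6/6≈1, P39 13/16≈0.812, P11 4/5≈0.8, P23 20/30≈0.667.
P15: take in full, 9 min for value 42 — 9 left.
Take all of P26 (9 min, value 39) — 0 min left.
Total value = 81.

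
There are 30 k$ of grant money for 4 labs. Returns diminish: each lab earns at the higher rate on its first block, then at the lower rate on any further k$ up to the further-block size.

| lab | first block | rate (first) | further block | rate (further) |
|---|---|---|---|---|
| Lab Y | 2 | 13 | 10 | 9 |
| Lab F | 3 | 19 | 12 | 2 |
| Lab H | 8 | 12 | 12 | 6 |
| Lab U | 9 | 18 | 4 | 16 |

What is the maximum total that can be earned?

441

Order all 8 blocks by rate: Lab F/T1 19 > Lab U/T1 18 > Lab U/T2 16 > Lab Y/T1 13 > Lab H/T1 12 > Lab Y/T2 9 > Lab H/T2 6 > Lab F/T2 2.
Lab F/T1 (19): +3 ; 27 left.
Lab U/T1 (18): +9 ; 18 left.
Lab U/T2 (16): +4 ; 14 left.
Fill Lab Y T1 block (2 at 13) ; 12 left.
Fill Lab H T1 block (8 at 12) ; 4 left.
4 remain; put them into Lab Y T2 at 9.
Total = 19×3 + 18×9 + 16×4 + 13×2 + 12×8 + 9×4 = 441.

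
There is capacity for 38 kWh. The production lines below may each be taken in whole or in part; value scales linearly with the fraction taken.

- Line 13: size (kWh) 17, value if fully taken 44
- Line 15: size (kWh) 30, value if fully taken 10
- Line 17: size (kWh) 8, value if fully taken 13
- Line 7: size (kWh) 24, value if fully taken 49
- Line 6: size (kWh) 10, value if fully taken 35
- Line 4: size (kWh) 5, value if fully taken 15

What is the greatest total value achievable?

Rank by value-to-size ratio: Line 6 35/10≈3.5, Line 4 15/5≈3, Line 13 44/17≈2.59, Line 7 49/24≈2.04, Line 17 13/8≈1.62, Line 15 10/30≈0.333.
Line 6: take in full, 10 kWh for value 35 ; 28 left.
Take all of Line 4 (5 kWh, value 15) ; 23 kWh left.
Line 13: take in full, 17 kWh for value 44 ; 6 left.
Fill the last 6 kWh with part of Line 7: 6/24 of it earns 12.25.
Total value = 106.25.

106.25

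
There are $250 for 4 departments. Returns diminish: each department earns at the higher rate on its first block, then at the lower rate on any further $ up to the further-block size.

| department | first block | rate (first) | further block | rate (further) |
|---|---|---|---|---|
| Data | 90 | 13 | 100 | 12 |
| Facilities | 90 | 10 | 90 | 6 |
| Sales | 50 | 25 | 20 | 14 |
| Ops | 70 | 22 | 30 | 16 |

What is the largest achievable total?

Treat each block as its own option and order by rate: Sales/first 25 > Ops/first 22 > Ops/second 16 > Sales/second 14 > Data/first 13 > Data/second 12 > Facilities/first 10 > Facilities/second 6.
Sales/first (25): +50 → 200 left.
Ops/first (22): +70 → 130 left.
Fill Ops second block (30 at 16) → 100 left.
Sales second at 14: fill all 20 → 80 left.
80 remain; put them into Data first at 13.
Total = 25×50 + 22×70 + 16×30 + 14×20 + 13×80 = 4590.

4590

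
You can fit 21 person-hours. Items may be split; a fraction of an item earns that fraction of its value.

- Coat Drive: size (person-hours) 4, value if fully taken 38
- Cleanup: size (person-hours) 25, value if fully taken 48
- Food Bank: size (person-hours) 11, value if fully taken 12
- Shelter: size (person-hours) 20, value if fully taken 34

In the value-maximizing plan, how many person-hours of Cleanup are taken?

17

Sort by value density: Coat Drive 38/4≈9.5, Cleanup 48/25≈1.92, Shelter 34/20≈1.7, Food Bank 12/11≈1.09.
All 4 person-hours of Coat Drive fit (value 38) → 17 remain.
17 person-hours left: a 17/25 share of Cleanup gives 48×17/25 = 32.64.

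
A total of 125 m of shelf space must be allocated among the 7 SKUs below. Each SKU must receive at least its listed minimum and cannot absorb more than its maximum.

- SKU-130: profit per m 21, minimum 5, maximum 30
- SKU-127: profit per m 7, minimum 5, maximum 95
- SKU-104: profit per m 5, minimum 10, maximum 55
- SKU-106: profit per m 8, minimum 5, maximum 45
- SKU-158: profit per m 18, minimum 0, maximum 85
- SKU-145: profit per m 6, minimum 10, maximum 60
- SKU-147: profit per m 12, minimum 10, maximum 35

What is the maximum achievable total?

1925

Meeting every minimum uses 5+5+10+5+0+10+10 = 45 m, leaving 80.
Rank by profit per m: SKU-130 21 > SKU-158 18 > SKU-147 12 > SKU-106 8 > SKU-127 7 > SKU-145 6 > SKU-104 5.
Give SKU-130 25 more to hit its cap of 30 → 55 left.
SKU-158: +55 (room for 85) → 55. Pool exhausted.
Total = 21×30 + 7×5 + 5×10 + 8×5 + 18×55 + 6×10 + 12×10 = 1925.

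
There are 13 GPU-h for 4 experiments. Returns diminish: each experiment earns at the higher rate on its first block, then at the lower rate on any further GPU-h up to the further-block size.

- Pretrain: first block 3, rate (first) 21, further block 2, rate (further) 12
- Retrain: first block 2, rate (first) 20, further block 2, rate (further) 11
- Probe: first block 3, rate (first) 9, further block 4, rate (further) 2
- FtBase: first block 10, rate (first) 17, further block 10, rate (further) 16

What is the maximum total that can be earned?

239

Treat each block as its own option and order by rate: Pretrain/first 21 > Retrain/first 20 > FtBase/first 17 > FtBase/second 16 > Pretrain/second 12 > Retrain/second 11 > Probe/first 9 > Probe/second 2.
Pretrain/first (21): +3 — 10 left.
Fill Retrain first block (2 at 20) — 8 left.
8 remain; put them into FtBase first at 17.
Total = 21×3 + 20×2 + 17×8 = 239.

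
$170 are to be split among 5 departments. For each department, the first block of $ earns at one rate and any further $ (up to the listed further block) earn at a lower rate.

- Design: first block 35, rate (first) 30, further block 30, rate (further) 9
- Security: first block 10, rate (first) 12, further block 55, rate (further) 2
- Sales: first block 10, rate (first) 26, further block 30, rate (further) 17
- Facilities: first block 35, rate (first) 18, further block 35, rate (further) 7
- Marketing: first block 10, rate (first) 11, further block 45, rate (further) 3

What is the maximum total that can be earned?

3020

Treat each block as its own option and order by rate: Design/first 30 > Sales/first 26 > Facilities/first 18 > Sales/second 17 > Security/first 12 > Marketing/first 11 > Design/second 9 > Facilities/second 7 > Marketing/second 3 > Security/second 2.
Design/first (30): +35 ; 135 left.
Fill Sales first block (10 at 26) ; 125 left.
Facilities/first (18): +35 ; 90 left.
Sales/second (17): +30 ; 60 left.
Security/first (12): +10 ; 50 left.
Marketing first at 11: fill all 10 ; 40 left.
Fill Design second block (30 at 9) ; 10 left.
Facilities second at 7: only 10 left, fill 10.
Total = 30×35 + 26×10 + 18×35 + 17×30 + 12×10 + 11×10 + 9×30 + 7×10 = 3020.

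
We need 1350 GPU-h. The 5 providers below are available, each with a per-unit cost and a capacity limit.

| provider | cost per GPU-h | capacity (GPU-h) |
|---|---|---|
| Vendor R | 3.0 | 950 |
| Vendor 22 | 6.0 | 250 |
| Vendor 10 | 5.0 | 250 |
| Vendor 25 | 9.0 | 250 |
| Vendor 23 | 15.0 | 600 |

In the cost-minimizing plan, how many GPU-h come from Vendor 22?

Fill from the cheapest provider first.
Vendor R at 3.0: take all 950 GPU-h — 400 still needed.
Vendor 10 (5.0): use full 250 — 150 GPU-h to go.
Take 150 from Vendor 22 at 6.0 to finish.
Vendor 25, Vendor 23: unused.

150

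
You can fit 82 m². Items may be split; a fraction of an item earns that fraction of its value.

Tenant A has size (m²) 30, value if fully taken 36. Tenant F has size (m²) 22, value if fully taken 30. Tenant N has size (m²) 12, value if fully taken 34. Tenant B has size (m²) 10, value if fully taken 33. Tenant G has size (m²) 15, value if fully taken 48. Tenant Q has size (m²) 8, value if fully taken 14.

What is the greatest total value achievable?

177

Rank by value-to-size ratio: Tenant B 33/10≈3.3, Tenant G 48/15≈3.2, Tenant N 34/12≈2.83, Tenant Q 14/8≈1.75, Tenant F 30/22≈1.36, Tenant A 36/30≈1.2.
All 10 m² of Tenant B fit (value 33) — 72 remain.
Tenant G: take in full, 15 m² for value 48 — 57 left.
All 12 m² of Tenant N fit (value 34) — 45 remain.
Tenant Q: take in full, 8 m² for value 14 — 37 left.
All 22 m² of Tenant F fit (value 30) — 15 remain.
15 m² left: a 15/30 share of Tenant A gives 36×15/30 = 18.
Total value = 177.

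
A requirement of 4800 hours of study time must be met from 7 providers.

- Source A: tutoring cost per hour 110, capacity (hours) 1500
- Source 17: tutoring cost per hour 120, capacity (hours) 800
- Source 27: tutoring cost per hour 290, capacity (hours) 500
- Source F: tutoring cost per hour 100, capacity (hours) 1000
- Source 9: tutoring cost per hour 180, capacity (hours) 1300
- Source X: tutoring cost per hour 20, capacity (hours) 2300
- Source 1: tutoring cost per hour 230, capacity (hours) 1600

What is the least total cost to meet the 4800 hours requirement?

Cheapest first:
Source X at 20: take all 2300 hours — 2500 still needed.
Source F at 100: take all 1000 hours — 1500 still needed.
Source A at 110: take all 1500 hours — 0 still needed.
Source 17, Source 9, Source 1, Source 27: unused.
Cost = 2300×20 + 1000×100 + 1500×110 = 311000.

311000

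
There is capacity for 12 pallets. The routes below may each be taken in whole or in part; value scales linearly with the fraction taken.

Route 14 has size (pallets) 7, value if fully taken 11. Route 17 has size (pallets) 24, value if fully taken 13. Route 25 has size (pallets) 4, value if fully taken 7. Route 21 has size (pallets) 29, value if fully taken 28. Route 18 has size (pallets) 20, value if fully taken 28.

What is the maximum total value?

Sort by value density: Route 25 7/4≈1.75, Route 14 11/7≈1.57, Route 18 28/20≈1.4, Route 21 28/29≈0.966, Route 17 13/24≈0.542.
Take all of Route 25 (4 pallets, value 7) — 8 pallets left.
Take all of Route 14 (7 pallets, value 11) — 1 pallets left.
Fill the last 1 pallets with part of Route 18: 1/20 of it earns 1.4.
Total value = 19.4.

19.4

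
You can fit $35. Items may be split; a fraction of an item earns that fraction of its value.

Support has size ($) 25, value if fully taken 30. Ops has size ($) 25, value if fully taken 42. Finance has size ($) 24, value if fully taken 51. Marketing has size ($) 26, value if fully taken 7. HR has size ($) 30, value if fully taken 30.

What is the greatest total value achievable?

69.48

Best value per unit of size first: Finance 51/24≈2.12, Ops 42/25≈1.68, Support 30/25≈1.2, HR 30/30≈1, Marketing 7/26≈0.269.
Take all of Finance (24 $, value 51) ; 11 $ left.
11 $ left: a 11/25 share of Ops gives 42×11/25 = 18.48.
Total value = 69.48.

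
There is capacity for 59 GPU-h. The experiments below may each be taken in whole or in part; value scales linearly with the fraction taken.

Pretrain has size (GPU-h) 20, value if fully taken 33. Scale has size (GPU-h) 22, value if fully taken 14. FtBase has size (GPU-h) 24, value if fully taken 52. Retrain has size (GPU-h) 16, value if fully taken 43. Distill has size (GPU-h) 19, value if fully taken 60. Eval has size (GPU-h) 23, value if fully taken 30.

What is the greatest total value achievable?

Sort by value density: Distill 60/19≈3.16, Retrain 43/16≈2.69, FtBase 52/24≈2.17, Pretrain 33/20≈1.65, Eval 30/23≈1.3, Scale 14/22≈0.636.
All 19 GPU-h of Distill fit (value 60) → 40 remain.
Take all of Retrain (16 GPU-h, value 43) → 24 GPU-h left.
All 24 GPU-h of FtBase fit (value 52) → 0 remain.
Total value = 155.

155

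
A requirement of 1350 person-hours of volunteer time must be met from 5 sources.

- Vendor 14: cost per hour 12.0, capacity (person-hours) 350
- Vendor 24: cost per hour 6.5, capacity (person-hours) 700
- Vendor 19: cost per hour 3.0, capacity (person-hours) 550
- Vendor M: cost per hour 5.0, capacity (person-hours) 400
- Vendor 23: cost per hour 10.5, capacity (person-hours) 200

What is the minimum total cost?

6250

Cheapest first:
Vendor 19 (3.0): use full 550 → 800 person-hours to go.
Take 400 from Vendor M at 5.0 → need 400 more.
Take 400 from Vendor 24 at 6.5 to finish.
Vendor 23, Vendor 14: unused.
Cost = 550×3.0 + 400×5.0 + 400×6.5 = 6250.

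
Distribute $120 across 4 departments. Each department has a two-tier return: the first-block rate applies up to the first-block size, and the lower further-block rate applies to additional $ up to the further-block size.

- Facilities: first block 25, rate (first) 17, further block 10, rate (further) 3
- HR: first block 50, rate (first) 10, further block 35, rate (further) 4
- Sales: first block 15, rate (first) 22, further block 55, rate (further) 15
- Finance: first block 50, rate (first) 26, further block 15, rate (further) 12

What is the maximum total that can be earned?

Rank every tier by rate: Finance/first 26 > Sales/first 22 > Facilities/first 17 > Sales/second 15 > Finance/second 12 > HR/first 10 > HR/second 4 > Facilities/second 3.
Finance/first (26): +50 → 70 left.
Sales first at 22: fill all 15 → 55 left.
Facilities/first (17): +25 → 30 left.
Sales/second: +30 of 55 at 15; pool empty.
Total = 26×50 + 22×15 + 17×25 + 15×30 = 2505.

2505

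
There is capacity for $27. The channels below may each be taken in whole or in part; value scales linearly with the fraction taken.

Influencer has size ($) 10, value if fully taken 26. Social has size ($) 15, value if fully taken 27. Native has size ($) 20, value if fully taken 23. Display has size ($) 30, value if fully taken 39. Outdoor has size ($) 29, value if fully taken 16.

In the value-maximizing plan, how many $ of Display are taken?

Sort by value density: Influencer 26/10≈2.6, Social 27/15≈1.8, Display 39/30≈1.3, Native 23/20≈1.15, Outdoor 16/29≈0.552.
All 10 $ of Influencer fit (value 26) → 17 remain.
Social: take in full, 15 $ for value 27 → 2 left.
2 $ left: a 2/30 share of Display gives 39×2/30 = 2.6.

2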